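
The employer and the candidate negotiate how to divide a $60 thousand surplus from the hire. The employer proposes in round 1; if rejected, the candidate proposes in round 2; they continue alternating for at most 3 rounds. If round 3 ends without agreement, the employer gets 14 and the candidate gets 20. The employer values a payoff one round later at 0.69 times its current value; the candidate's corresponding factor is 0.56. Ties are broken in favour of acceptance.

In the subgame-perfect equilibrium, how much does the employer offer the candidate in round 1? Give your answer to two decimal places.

18.14

Round 3 (the employer proposes): the candidate gets 20 if talks fail, so the employer offers 20 and keeps 40.
Round 2 (the candidate proposes): the employer can get 40 next round, worth 0.69 × 40 = 27.6 now; the candidate offers that and keeps 32.4.
Round 1 (the employer proposes): the candidate can get 32.4 next round, worth 0.56 × 32.4 = 18.144 now, so the employer offers 18.144, keeping 41.856.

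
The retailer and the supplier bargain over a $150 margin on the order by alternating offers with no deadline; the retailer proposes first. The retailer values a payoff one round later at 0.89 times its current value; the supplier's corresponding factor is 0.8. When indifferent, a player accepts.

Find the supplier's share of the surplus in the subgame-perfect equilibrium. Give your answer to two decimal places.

45.83

In a stationary SPE each proposer offers the other exactly their discounted continuation value.
If the retailer keeps x when proposing and the supplier keeps y when proposing, then x = 150 − 0.8y and y = 150 − 0.89x.
Solving: x = 150(1 − 0.8) / (1 − 0.89·0.8) = 30 / 0.288 ≈ 104.1667.
The supplier gets 150 − 104.1667 ≈ 45.8333.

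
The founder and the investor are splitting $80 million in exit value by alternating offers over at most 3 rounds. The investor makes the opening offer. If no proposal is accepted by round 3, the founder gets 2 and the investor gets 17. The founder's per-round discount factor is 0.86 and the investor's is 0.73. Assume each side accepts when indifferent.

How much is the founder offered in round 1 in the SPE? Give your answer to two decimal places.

Round 3 (the investor proposes): the founder gets 2 if talks fail, so the investor offers 2 and keeps 78.
Round 2 (the founder proposes): the investor can get 78 next round, worth 0.73 × 78 = 56.94 now; the founder offers that and keeps 23.06.
Round 1 (the investor proposes): the founder can get 23.06 next round, worth 0.86 × 23.06 = 19.8316 now; the investor offers that and keeps 60.1684.

19.83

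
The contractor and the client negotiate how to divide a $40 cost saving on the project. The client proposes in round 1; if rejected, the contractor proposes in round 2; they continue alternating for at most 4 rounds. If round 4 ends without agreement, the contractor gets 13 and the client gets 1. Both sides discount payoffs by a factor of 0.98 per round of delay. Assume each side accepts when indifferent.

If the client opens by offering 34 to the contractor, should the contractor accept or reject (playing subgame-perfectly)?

Work out the contractor's continuation value if the offer is rejected.
Round 4 (the contractor proposes): the client gets 1 if talks fail, so the contractor offers 1 and keeps 39.
Round 3 (the client proposes): the contractor can get 39 next round, worth 0.98 × 39 = 38.22 now, so the client offers 38.22, keeping 1.78.
Round 2 (the contractor proposes): the client can get 1.78 next round, worth 0.98 × 1.78 = 1.7444 now. The contractor offers 1.7444 and keeps 40 − 1.7444 = 38.2556.
So by rejecting in round 1, the contractor gets 38.2556 next round, worth 0.98 × 38.2556 = 37.490488 now.
Offer 34 < 37.490488, so the contractor rejects.

Reject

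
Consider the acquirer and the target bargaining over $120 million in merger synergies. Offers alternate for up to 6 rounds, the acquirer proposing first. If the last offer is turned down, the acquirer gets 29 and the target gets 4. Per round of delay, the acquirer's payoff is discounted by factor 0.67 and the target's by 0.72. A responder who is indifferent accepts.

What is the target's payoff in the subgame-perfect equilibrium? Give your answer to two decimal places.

57.51

Round 6 (the target proposes): the acquirer gets 29 if talks fail, so the target offers 29 and keeps 91.
Round 5 (the acquirer proposes): the target can get 91 next round, worth 0.72 × 91 = 65.52 now. The acquirer offers 65.52 and keeps 120 − 65.52 = 54.48.
Round 4 (the target proposes): the acquirer can get 54.48 next round, worth 0.67 × 54.48 = 36.5016 now, so the target offers 36.5016, keeping 83.4984.
Round 3 (the acquirer proposes): the target can get 83.4984 next round, worth 0.72 × 83.4984 = 60.118848 now; the acquirer offers that and keeps 59.881152.
Round 2 (the target proposes): the acquirer can get 59.881152 next round, worth 0.67 × 59.881152 = 40.12037184 now; the target offers that and keeps 79.87962816.
Round 1 (the acquirer proposes): the target can get 79.87962816 next round, worth 0.72 × 79.87962816 = 57.5133322752 now. The acquirer offers 57.5133322752 and keeps 120 − 57.5133322752 = 62.4866677248.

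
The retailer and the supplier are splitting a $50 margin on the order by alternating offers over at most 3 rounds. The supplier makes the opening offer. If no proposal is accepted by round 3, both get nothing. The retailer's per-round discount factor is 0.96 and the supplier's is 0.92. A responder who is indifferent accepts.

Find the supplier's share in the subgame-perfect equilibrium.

Round 3 (the supplier proposes): rejection yields 0 for the retailer; the supplier offers 0 and keeps 50.
Round 2 (the retailer proposes): the supplier can get 50 next round, worth 0.92 × 50 = 46 now; the retailer offers that and keeps 4.
Round 1 (the supplier proposes): the retailer can get 4 next round, worth 0.96 × 4 = 3.84 now, so the supplier offers 3.84, keeping 46.16.

46.16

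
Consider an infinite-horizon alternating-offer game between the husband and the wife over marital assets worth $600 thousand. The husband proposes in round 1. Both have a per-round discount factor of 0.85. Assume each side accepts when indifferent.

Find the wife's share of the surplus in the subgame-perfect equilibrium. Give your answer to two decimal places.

When the husband proposes, the wife accepts any offer worth at least 0.85 times what the wife would get by proposing next round; and vice versa.
This gives x = 600 − 0.85y and y = 600 − 0.85x, where x and y are each side's share when it proposes.
Hence (1 − 0.85·0.85)x = 600(1 − 0.85), i.e. 0.2775·x = 90.
x ≈ 324.3243; the wife's share is 600 − x ≈ 275.6757.

275.68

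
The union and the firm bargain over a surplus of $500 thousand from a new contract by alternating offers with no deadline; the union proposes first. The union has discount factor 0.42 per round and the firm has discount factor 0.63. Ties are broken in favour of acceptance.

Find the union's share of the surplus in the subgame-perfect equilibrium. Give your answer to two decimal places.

251.56

In a stationary SPE each proposer offers the other exactly their discounted continuation value.
If the union keeps x when proposing and the firm keeps y when proposing, then x = 500 − 0.63y and y = 500 − 0.42x.
Solving: x = 500(1 − 0.63) / (1 − 0.42·0.63) = 185 / 0.7354 ≈ 251.5638.
The firm gets 500 − 251.5638 ≈ 248.4362.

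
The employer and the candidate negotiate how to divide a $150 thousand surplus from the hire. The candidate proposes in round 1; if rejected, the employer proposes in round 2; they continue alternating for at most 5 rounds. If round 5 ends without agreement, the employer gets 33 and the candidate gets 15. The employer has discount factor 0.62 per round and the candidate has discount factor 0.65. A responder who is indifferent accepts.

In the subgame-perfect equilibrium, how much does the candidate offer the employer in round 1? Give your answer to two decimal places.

Round 5 (the candidate proposes): the employer gets 33 if talks fail, so the candidate offers 33 and keeps 117.
Round 4 (the employer proposes): the candidate can get 117 next round, worth 0.65 × 117 = 76.05 now, so the employer offers 76.05, keeping 73.95.
Round 3 (the candidate proposes): the employer can get 73.95 next round, worth 0.62 × 73.95 = 45.849 now. The candidate offers 45.849 and keeps 150 − 45.849 = 104.151.
Round 2 (the employer proposes): the candidate can get 104.151 next round, worth 0.65 × 104.151 = 67.69815 now; the employer offers that and keeps 82.30185.
Round 1 (the candidate proposes): the employer can get 82.30185 next round, worth 0.62 × 82.30185 = 51.027147 now. The candidate offers 51.027147 and keeps 150 − 51.027147 = 98.972853.

51.03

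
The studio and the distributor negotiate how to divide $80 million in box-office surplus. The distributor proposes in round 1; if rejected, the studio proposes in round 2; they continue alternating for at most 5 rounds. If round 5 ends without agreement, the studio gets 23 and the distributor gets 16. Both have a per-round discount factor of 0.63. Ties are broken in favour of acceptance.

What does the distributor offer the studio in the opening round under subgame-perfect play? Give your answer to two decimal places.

Round 5 (the distributor proposes): the studio gets 23 if talks fail, so the distributor offers 23 and keeps 57.
Round 4 (the studio proposes): the distributor can get 57 next round, worth 0.63 × 57 = 35.91 now. The studio offers 35.91 and keeps 80 − 35.91 = 44.09.
Round 3 (the distributor proposes): the studio can get 44.09 next round, worth 0.63 × 44.09 = 27.7767 now. The distributor offers 27.7767 and keeps 80 − 27.7767 = 52.2233.
Round 2 (the studio proposes): the distributor can get 52.2233 next round, worth 0.63 × 52.2233 = 32.900679 now; the studio offers that and keeps 47.099321.
Round 1 (the distributor proposes): the studio can get 47.099321 next round, worth 0.63 × 47.099321 = 29.67257223 now, so the distributor offers 29.67257223, keeping 50.32742777.

29.67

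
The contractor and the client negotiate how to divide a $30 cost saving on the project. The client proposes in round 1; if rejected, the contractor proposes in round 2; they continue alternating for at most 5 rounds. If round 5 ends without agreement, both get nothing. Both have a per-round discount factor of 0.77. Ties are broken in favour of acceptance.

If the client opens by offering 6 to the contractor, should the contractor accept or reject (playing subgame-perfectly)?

Reject

Round 5 (the client proposes): rejection yields 0 for the contractor; the client offers 0 and keeps 30.
Round 4 (the contractor proposes): the client can get 30 next round, worth 0.77 × 30 = 23.1 now, so the contractor offers 23.1, keeping 6.9.
Round 3 (the client proposes): the contractor can get 6.9 next round, worth 0.77 × 6.9 = 5.313 now; the client offers that and keeps 24.687.
Round 2 (the contractor proposes): the client can get 24.687 next round, worth 0.77 × 24.687 = 19.00899 now, so the contractor offers 19.00899, keeping 10.99101.
So by rejecting in round 1, the contractor gets 10.99101 next round, worth 0.77 × 10.99101 = 8.4630777 now.
Offer 6 < 8.4630777, so the contractor rejects.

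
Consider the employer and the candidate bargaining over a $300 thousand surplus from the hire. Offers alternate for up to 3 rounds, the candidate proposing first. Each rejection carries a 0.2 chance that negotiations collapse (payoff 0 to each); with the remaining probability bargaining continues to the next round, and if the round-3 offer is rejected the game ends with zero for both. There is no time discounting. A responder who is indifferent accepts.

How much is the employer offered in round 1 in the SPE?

48

By backward induction:
Round 3 (the candidate proposes): the employer will accept anything ≥ 0, so the candidate offers 0 and keeps 300.
Round 2 (the employer proposes): rejecting gives the candidate an expected 0.8 × 300 = 240. The employer offers 240 and keeps 300 − 240 = 60.
Round 1 (the candidate proposes): rejecting gives the employer an expected 0.8 × 60 = 48. The candidate offers 48 and keeps 300 − 48 = 252.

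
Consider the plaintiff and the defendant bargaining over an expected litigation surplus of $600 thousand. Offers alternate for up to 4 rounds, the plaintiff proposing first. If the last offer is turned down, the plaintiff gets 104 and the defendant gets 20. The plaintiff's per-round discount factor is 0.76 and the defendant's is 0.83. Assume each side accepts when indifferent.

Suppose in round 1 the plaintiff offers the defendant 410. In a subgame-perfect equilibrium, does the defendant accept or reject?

Accept

Round 4 (the defendant proposes): the plaintiff gets 104 if talks fail, so the defendant offers 104 and keeps 496.
Round 3 (the plaintiff proposes): the defendant can get 496 next round, worth 0.83 × 496 = 411.68 now. The plaintiff offers 411.68 and keeps 600 − 411.68 = 188.32.
Round 2 (the defendant proposes): the plaintiff can get 188.32 next round, worth 0.76 × 188.32 = 143.1232 now; the defendant offers that and keeps 456.8768.
So by rejecting in round 1, the defendant gets 456.8768 next round, worth 0.83 × 456.8768 = 379.207744 now.
Offer 410 ≥ 379.207744, so the defendant accepts.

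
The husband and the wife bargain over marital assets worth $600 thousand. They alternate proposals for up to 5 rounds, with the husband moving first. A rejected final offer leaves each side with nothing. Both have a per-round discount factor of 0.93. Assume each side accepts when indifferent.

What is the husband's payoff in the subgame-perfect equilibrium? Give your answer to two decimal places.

527.16

Solve by backward induction from round 5.
Round 5 (the husband proposes): rejection yields 0 for the wife; the husband offers 0 and keeps 600.
Round 4 (the wife proposes): the husband can get 600 next round, worth 0.93 × 600 = 558 now. The wife offers 558 and keeps 600 − 558 = 42.
Round 3 (the husband proposes): the wife can get 42 next round, worth 0.93 × 42 = 39.06 now; the husband offers that and keeps 560.94.
Round 2 (the wife proposes): the husband can get 560.94 next round, worth 0.93 × 560.94 = 521.6742 now; the wife offers that and keeps 78.3258.
Round 1 (the husband proposes): the wife can get 78.3258 next round, worth 0.93 × 78.3258 = 72.842994 now. The husband offers 72.842994 and keeps 600 − 72.842994 = 527.157006.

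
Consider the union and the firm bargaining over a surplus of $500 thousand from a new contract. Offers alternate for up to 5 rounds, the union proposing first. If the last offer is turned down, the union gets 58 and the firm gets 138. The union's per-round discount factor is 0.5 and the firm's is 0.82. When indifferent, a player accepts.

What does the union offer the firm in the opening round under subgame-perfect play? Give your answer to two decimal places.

312.25

Solve by backward induction from round 5.
Round 5 (the union proposes): the firm gets 138 if talks fail, so the union offers 138 and keeps 362.
Round 4 (the firm proposes): the union can get 362 next round, worth 0.5 × 362 = 181 now. The firm offers 181 and keeps 500 − 181 = 319.
Round 3 (the union proposes): the firm can get 319 next round, worth 0.82 × 319 = 261.58 now. The union offers 261.58 and keeps 500 − 261.58 = 238.42.
Round 2 (the firm proposes): the union can get 238.42 next round, worth 0.5 × 238.42 = 119.21 now. The firm offers 119.21 and keeps 500 − 119.21 = 380.79.
Round 1 (the union proposes): the firm can get 380.79 next round, worth 0.82 × 380.79 = 312.2478 now. The union offers 312.2478 and keeps 500 − 312.2478 = 187.7522.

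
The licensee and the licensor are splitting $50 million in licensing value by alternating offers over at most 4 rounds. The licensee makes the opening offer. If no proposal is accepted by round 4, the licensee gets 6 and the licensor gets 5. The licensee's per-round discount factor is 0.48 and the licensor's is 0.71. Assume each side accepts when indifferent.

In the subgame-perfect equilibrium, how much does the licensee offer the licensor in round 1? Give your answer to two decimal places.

29.11

Round 4 (the licensor proposes): the licensee gets 6 if talks fail, so the licensor offers 6 and keeps 44.
Round 3 (the licensee proposes): the licensor can get 44 next round, worth 0.71 × 44 = 31.24 now. The licensee offers 31.24 and keeps 50 − 31.24 = 18.76.
Round 2 (the licensor proposes): the licensee can get 18.76 next round, worth 0.48 × 18.76 = 9.0048 now, so the licensor offers 9.0048, keeping 40.9952.
Round 1 (the licensee proposes): the licensor can get 40.9952 next round, worth 0.71 × 40.9952 = 29.106592 now; the licensee offers that and keeps 20.893408.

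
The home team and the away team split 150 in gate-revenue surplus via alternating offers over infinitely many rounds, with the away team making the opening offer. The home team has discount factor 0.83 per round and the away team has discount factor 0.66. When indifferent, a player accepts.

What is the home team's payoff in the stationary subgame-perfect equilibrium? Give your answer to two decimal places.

93.61

Let x be the away team's share when the away team proposes and y be the home team's share when the home team proposes.
The home team accepts iff offered ≥ 0.83·y, so x = 150 − 0.83y. Symmetrically y = 150 − 0.66x.
Substituting: x = 150 − 0.83(150 − 0.66x), giving x(1 − 0.66·0.83) = 150(1 − 0.83).
So x = 150 × 0.17 / 0.4522 ≈ 56.3910, and the home team receives 150 − x ≈ 93.6090.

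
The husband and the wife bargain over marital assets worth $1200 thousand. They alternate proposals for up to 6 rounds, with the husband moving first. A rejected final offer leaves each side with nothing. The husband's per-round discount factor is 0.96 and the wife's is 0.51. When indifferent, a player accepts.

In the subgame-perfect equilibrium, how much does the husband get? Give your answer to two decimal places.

1016.83

Round 6 (the wife proposes): rejection yields 0 for the husband; the wife offers 0 and keeps 1200.
Round 5 (the husband proposes): the wife can get 1200 next round, worth 0.51 × 1200 = 612 now; the husband offers that and keeps 588.
Round 4 (the wife proposes): the husband can get 588 next round, worth 0.96 × 588 = 564.48 now; the wife offers that and keeps 635.52.
Round 3 (the husband proposes): the wife can get 635.52 next round, worth 0.51 × 635.52 = 324.1152 now. The husband offers 324.1152 and keeps 1200 − 324.1152 = 875.8848.
Round 2 (the wife proposes): the husband can get 875.8848 next round, worth 0.96 × 875.8848 = 840.849408 now. The wife offers 840.849408 and keeps 1200 − 840.849408 = 359.150592.
Round 1 (the husband proposes): the wife can get 359.150592 next round, worth 0.51 × 359.150592 = 183.16680192 now, so the husband offers 183.16680192, keeping 1016.83319808.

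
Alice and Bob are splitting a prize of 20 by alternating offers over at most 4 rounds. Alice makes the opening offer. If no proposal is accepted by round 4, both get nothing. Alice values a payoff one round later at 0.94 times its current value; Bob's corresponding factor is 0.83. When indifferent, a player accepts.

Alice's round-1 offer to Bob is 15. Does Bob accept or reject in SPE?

Accept

Round 4 (Bob proposes): rejection yields 0 for Alice; Bob offers 0 and keeps 20.
Round 3 (Alice proposes): Bob can get 20 next round, worth 0.83 × 20 = 16.6 now. Alice offers 16.6 and keeps 20 − 16.6 = 3.4.
Round 2 (Bob proposes): Alice can get 3.4 next round, worth 0.94 × 3.4 = 3.196 now; Bob offers that and keeps 16.804.
So by rejecting in round 1, Bob gets 16.804 next round, worth 0.83 × 16.804 = 13.94732 now.
Offer 15 ≥ 13.94732, so Bob accepts.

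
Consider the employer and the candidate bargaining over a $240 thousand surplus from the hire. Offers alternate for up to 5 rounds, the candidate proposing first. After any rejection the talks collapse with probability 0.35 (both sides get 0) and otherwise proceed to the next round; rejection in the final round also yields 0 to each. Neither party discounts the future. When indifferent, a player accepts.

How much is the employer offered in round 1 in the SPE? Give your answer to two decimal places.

77.67

Round 5 (the candidate proposes): rejection yields 0 for the employer; the candidate offers 0 and keeps 240.
Round 4 (the employer proposes): rejecting gives the candidate an expected 0.65 × 240 = 156, so the employer offers 156, keeping 84.
Round 3 (the candidate proposes): rejecting gives the employer an expected 0.65 × 84 = 54.6; the candidate offers that and keeps 185.4.
Round 2 (the employer proposes): rejecting gives the candidate an expected 0.65 × 185.4 = 120.51; the employer offers that and keeps 119.49.
Round 1 (the candidate proposes): rejecting gives the employer an expected 0.65 × 119.49 = 77.6685; the candidate offers that and keeps 162.3315.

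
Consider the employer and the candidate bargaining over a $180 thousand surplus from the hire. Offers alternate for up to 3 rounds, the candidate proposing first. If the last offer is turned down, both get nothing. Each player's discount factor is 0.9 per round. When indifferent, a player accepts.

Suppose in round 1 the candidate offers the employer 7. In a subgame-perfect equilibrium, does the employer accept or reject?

Reject

Work out the employer's continuation value if the offer is rejected.
Round 3 (the candidate proposes): rejection yields 0 for the employer; the candidate offers 0 and keeps 180.
Round 2 (the employer proposes): the candidate can get 180 next round, worth 0.9 × 180 = 162 now; the employer offers that and keeps 18.
So by rejecting in round 1, the employer gets 18 next round, worth 0.9 × 18 = 16.2 now.
Offer 7 < 16.2, so the employer rejects.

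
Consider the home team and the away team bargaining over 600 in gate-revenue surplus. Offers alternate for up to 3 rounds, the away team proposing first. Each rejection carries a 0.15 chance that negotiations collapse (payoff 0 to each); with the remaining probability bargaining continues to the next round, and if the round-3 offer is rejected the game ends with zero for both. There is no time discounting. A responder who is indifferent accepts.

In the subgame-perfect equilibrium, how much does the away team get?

Round 3 (the away team proposes): rejection yields 0 for the home team; the away team offers 0 and keeps 600.
Round 2 (the home team proposes): rejecting gives the away team an expected 0.85 × 600 = 510, so the home team offers 510, keeping 90.
Round 1 (the away team proposes): rejecting gives the home team an expected 0.85 × 90 = 76.5; the away team offers that and keeps 523.5.

523.5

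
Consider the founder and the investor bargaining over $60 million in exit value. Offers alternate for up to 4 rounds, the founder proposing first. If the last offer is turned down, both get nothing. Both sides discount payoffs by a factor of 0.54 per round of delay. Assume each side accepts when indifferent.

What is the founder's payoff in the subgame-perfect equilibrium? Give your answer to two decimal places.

35.65

Round 4 (the investor proposes): the founder will accept anything ≥ 0, so the investor offers 0 and keeps 60.
Round 3 (the founder proposes): the investor can get 60 next round, worth 0.54 × 60 = 32.4 now, so the founder offers 32.4, keeping 27.6.
Round 2 (the investor proposes): the founder can get 27.6 next round, worth 0.54 × 27.6 = 14.904 now. The investor offers 14.904 and keeps 60 − 14.904 = 45.096.
Round 1 (the founder proposes): the investor can get 45.096 next round, worth 0.54 × 45.096 = 24.35184 now; the founder offers that and keeps 35.64816.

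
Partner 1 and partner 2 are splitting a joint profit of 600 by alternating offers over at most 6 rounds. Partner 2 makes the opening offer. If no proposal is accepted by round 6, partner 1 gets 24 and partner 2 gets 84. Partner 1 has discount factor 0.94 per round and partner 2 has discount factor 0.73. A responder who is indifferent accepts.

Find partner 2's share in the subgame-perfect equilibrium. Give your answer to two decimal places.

114.83

Work backward from the last round.
Round 6 (partner 1 proposes): partner 2 gets 84 if talks fail, so partner 1 offers 84 and keeps 516.
Round 5 (partner 2 proposes): partner 1 can get 516 next round, worth 0.94 × 516 = 485.04 now. Partner 2 offers 485.04 and keeps 600 − 485.04 = 114.96.
Round 4 (partner 1 proposes): partner 2 can get 114.96 next round, worth 0.73 × 114.96 = 83.9208 now; partner 1 offers that and keeps 516.0792.
Round 3 (partner 2 proposes): partner 1 can get 516.0792 next round, worth 0.94 × 516.0792 = 485.114448 now; partner 2 offers that and keeps 114.885552.
Round 2 (partner 1 proposes): partner 2 can get 114.885552 next round, worth 0.73 × 114.885552 = 83.86645296 now. Partner 1 offers 83.86645296 and keeps 600 − 83.86645296 = 516.13354704.
Round 1 (partner 2 proposes): partner 1 can get 516.13354704 next round, worth 0.94 × 516.13354704 = 485.1655342176 now, so partner 2 offers 485.1655342176, keeping 114.8344657824.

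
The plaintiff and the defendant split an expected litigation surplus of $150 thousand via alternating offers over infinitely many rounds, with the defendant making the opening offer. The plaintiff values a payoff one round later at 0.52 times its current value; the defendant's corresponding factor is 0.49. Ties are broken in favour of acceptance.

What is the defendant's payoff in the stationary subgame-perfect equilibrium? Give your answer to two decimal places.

When the defendant proposes, the plaintiff accepts any offer worth at least 0.52 times what the plaintiff would get by proposing next round; and vice versa.
This gives x = 150 − 0.52y and y = 150 − 0.49x, where x and y are each side's share when it proposes.
Hence (1 − 0.52·0.49)x = 150(1 − 0.52), i.e. 0.7452·x = 72.
x ≈ 96.6184; the plaintiff's share is 150 − x ≈ 53.3816.

96.62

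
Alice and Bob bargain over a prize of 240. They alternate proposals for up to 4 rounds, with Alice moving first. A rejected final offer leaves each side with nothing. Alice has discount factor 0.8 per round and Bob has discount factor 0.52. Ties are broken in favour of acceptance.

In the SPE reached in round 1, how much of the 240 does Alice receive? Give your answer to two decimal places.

Round 4 (Bob proposes): Alice will accept anything ≥ 0, so Bob offers 0 and keeps 240.
Round 3 (Alice proposes): Bob can get 240 next round, worth 0.52 × 240 = 124.8 now; Alice offers that and keeps 115.2.
Round 2 (Bob proposes): Alice can get 115.2 next round, worth 0.8 × 115.2 = 92.16 now. Bob offers 92.16 and keeps 240 − 92.16 = 147.84.
Round 1 (Alice proposes): Bob can get 147.84 next round, worth 0.52 × 147.84 = 76.8768 now; Alice offers that and keeps 163.1232.

163.12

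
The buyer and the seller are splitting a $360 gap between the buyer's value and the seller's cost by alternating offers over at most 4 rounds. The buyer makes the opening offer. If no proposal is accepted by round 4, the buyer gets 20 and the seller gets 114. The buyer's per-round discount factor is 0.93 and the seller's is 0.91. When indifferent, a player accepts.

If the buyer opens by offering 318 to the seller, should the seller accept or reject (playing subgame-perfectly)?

Accept

Round 4 (the seller proposes): the buyer gets 20 if talks fail, so the seller offers 20 and keeps 340.
Round 3 (the buyer proposes): the seller can get 340 next round, worth 0.91 × 340 = 309.4 now, so the buyer offers 309.4, keeping 50.6.
Round 2 (the seller proposes): the buyer can get 50.6 next round, worth 0.93 × 50.6 = 47.058 now; the seller offers that and keeps 312.942.
So by rejecting in round 1, the seller gets 312.942 next round, worth 0.91 × 312.942 = 284.77722 now.
Offer 318 ≥ 284.77722, so the seller accepts.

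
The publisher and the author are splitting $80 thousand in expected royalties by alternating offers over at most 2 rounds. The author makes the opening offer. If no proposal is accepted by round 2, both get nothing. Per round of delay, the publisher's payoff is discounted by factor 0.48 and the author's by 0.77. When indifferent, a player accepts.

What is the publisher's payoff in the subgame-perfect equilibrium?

Round 2 (the publisher proposes): rejection yields 0 for the author; the publisher offers 0 and keeps 80.
Round 1 (the author proposes): the publisher can get 80 next round, worth 0.48 × 80 = 38.4 now. The author offers 38.4 and keeps 80 − 38.4 = 41.6.

38.4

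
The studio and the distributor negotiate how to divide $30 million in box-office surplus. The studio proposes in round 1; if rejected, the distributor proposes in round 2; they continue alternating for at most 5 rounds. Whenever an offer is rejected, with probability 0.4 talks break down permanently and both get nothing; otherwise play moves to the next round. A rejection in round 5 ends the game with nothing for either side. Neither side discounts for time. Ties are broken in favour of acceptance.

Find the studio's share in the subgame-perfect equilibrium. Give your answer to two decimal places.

By backward induction:
Round 5 (the studio proposes): the distributor will accept anything ≥ 0, so the studio offers 0 and keeps 30.
Round 4 (the distributor proposes): rejecting gives the studio an expected 0.6 × 30 = 18, so the distributor offers 18, keeping 12.
Round 3 (the studio proposes): rejecting gives the distributor an expected 0.6 × 12 = 7.2, so the studio offers 7.2, keeping 22.8.
Round 2 (the distributor proposes): rejecting gives the studio an expected 0.6 × 22.8 = 13.68; the distributor offers that and keeps 16.32.
Round 1 (the studio proposes): rejecting gives the distributor an expected 0.6 × 16.32 = 9.792, so the studio offers 9.792, keeping 20.208.

20.21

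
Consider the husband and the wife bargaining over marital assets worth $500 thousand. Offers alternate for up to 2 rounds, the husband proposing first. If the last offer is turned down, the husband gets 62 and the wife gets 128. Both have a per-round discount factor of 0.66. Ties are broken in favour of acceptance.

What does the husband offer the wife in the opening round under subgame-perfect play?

289.08

Solve by backward induction from round 2.
Round 2 (the wife proposes): the husband gets 62 if talks fail, so the wife offers 62 and keeps 438.
Round 1 (the husband proposes): the wife can get 438 next round, worth 0.66 × 438 = 289.08 now, so the husband offers 289.08, keeping 210.92.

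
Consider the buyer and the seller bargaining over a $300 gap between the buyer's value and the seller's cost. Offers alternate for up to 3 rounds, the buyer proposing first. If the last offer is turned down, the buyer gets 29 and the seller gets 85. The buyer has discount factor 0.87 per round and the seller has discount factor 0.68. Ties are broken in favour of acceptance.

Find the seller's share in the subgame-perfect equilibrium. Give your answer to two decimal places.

By backward induction:
Round 3 (the buyer proposes): the seller gets 85 if talks fail, so the buyer offers 85 and keeps 215.
Round 2 (the seller proposes): the buyer can get 215 next round, worth 0.87 × 215 = 187.05 now. The seller offers 187.05 and keeps 300 − 187.05 = 112.95.
Round 1 (the buyer proposes): the seller can get 112.95 next round, worth 0.68 × 112.95 = 76.806 now. The buyer offers 76.806 and keeps 300 − 76.806 = 223.194.

76.81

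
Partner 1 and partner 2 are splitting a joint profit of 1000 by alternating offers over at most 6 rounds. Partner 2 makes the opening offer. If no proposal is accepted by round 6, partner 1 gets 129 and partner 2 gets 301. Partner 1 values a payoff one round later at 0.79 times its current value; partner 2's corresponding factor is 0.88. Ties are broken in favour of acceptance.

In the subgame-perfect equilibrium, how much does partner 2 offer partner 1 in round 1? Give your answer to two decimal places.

427.59

Round 6 (partner 1 proposes): partner 2 gets 301 if talks fail, so partner 1 offers 301 and keeps 699.
Round 5 (partner 2 proposes): partner 1 can get 699 next round, worth 0.79 × 699 = 552.21 now; partner 2 offers that and keeps 447.79.
Round 4 (partner 1 proposes): partner 2 can get 447.79 next round, worth 0.88 × 447.79 = 394.0552 now, so partner 1 offers 394.0552, keeping 605.9448.
Round 3 (partner 2 proposes): partner 1 can get 605.9448 next round, worth 0.79 × 605.9448 = 478.696392 now, so partner 2 offers 478.696392, keeping 521.303608.
Round 2 (partner 1 proposes): partner 2 can get 521.303608 next round, worth 0.88 × 521.303608 = 458.74717504 now; partner 1 offers that and keeps 541.25282496.
Round 1 (partner 2 proposes): partner 1 can get 541.25282496 next round, worth 0.79 × 541.25282496 = 427.5897317184 now; partner 2 offers that and keeps 572.4102682816.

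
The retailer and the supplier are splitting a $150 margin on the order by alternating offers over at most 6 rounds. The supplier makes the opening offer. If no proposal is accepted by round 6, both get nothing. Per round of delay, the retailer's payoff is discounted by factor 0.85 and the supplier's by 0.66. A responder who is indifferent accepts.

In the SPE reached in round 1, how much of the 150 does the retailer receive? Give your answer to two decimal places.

107.80

By backward induction:
Round 6 (the retailer proposes): the supplier will accept anything ≥ 0, so the retailer offers 0 and keeps 150.
Round 5 (the supplier proposes): the retailer can get 150 next round, worth 0.85 × 150 = 127.5 now; the supplier offers that and keeps 22.5.
Round 4 (the retailer proposes): the supplier can get 22.5 next round, worth 0.66 × 22.5 = 14.85 now; the retailer offers that and keeps 135.15.
Round 3 (the supplier proposes): the retailer can get 135.15 next round, worth 0.85 × 135.15 = 114.8775 now, so the supplier offers 114.8775, keeping 35.1225.
Round 2 (the retailer proposes): the supplier can get 35.1225 next round, worth 0.66 × 35.1225 = 23.18085 now. The retailer offers 23.18085 and keeps 150 − 23.18085 = 126.81915.
Round 1 (the supplier proposes): the retailer can get 126.81915 next round, worth 0.85 × 126.81915 = 107.7962775 now; the supplier offers that and keeps 42.2037225.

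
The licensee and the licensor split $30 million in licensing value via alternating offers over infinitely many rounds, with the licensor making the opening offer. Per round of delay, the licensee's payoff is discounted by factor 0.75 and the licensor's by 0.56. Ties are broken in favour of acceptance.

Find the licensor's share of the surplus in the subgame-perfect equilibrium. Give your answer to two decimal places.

12.93

When the licensor proposes, the licensee accepts any offer worth at least 0.75 times what the licensee would get by proposing next round; and vice versa.
This gives x = 30 − 0.75y and y = 30 − 0.56x, where x and y are each side's share when it proposes.
Hence (1 − 0.75·0.56)x = 30(1 − 0.75), i.e. 0.58·x = 7.5.
x ≈ 12.9310; the licensee's share is 30 − x ≈ 17.0690.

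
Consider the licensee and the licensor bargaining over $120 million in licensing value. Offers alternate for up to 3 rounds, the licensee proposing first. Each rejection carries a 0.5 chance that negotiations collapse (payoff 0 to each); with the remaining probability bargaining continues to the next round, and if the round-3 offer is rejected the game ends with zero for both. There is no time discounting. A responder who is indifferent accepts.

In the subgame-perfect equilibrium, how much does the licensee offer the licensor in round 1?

30

Round 3 (the licensee proposes): rejection yields 0 for the licensor; the licensee offers 0 and keeps 120.
Round 2 (the licensor proposes): rejecting gives the licensee an expected 0.5 × 120 = 60; the licensor offers that and keeps 60.
Round 1 (the licensee proposes): rejecting gives the licensor an expected 0.5 × 60 = 30, so the licensee offers 30, keeping 90.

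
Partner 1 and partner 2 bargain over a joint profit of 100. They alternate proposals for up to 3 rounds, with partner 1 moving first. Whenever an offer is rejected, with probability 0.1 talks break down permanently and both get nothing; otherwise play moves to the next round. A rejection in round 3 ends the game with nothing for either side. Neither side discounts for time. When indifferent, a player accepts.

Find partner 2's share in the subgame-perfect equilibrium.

Round 3 (partner 1 proposes): rejection yields 0 for partner 2; partner 1 offers 0 and keeps 100.
Round 2 (partner 2 proposes): rejecting gives partner 1 an expected 0.9 × 100 = 90; partner 2 offers that and keeps 10.
Round 1 (partner 1 proposes): rejecting gives partner 2 an expected 0.9 × 10 = 9, so partner 1 offers 9, keeping 91.

9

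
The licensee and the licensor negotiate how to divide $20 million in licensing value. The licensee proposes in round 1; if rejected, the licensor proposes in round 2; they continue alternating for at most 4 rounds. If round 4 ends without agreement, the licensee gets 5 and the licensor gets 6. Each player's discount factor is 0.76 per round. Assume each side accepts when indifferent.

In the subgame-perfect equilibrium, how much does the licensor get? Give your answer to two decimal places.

10.23

Round 4 (the licensor proposes): the licensee gets 5 if talks fail, so the licensor offers 5 and keeps 15.
Round 3 (the licensee proposes): the licensor can get 15 next round, worth 0.76 × 15 = 11.4 now; the licensee offers that and keeps 8.6.
Round 2 (the licensor proposes): the licensee can get 8.6 next round, worth 0.76 × 8.6 = 6.536 now. The licensor offers 6.536 and keeps 20 − 6.536 = 13.464.
Round 1 (the licensee proposes): the licensor can get 13.464 next round, worth 0.76 × 13.464 = 10.23264 now; the licensee offers that and keeps 9.76736.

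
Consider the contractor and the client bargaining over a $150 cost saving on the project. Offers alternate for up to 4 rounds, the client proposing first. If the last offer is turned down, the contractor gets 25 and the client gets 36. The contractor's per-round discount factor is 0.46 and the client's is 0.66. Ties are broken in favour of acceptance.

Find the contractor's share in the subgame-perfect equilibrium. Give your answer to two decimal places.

By backward induction:
Round 4 (the contractor proposes): the client gets 36 if talks fail, so the contractor offers 36 and keeps 114.
Round 3 (the client proposes): the contractor can get 114 next round, worth 0.46 × 114 = 52.44 now. The client offers 52.44 and keeps 150 − 52.44 = 97.56.
Round 2 (the contractor proposes): the client can get 97.56 next round, worth 0.66 × 97.56 = 64.3896 now; the contractor offers that and keeps 85.6104.
Round 1 (the client proposes): the contractor can get 85.6104 next round, worth 0.46 × 85.6104 = 39.380784 now, so the client offers 39.380784, keeping 110.619216.

39.38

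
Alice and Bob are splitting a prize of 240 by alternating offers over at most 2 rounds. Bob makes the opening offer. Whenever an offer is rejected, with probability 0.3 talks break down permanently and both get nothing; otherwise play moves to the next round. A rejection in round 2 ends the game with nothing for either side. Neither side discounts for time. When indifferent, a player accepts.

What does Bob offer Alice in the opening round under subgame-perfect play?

168

Round 2 (Alice proposes): rejection yields 0 for Bob; Alice offers 0 and keeps 240.
Round 1 (Bob proposes): rejecting gives Alice an expected 0.7 × 240 = 168. Bob offers 168 and keeps 240 − 168 = 72.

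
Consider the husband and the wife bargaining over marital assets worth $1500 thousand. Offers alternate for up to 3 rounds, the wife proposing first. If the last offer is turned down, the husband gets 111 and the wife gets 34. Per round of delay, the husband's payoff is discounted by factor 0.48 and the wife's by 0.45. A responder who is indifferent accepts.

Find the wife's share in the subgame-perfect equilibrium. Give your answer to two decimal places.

1080.02

Round 3 (the wife proposes): the husband gets 111 if talks fail, so the wife offers 111 and keeps 1389.
Round 2 (the husband proposes): the wife can get 1389 next round, worth 0.45 × 1389 = 625.05 now, so the husband offers 625.05, keeping 874.95.
Round 1 (the wife proposes): the husband can get 874.95 next round, worth 0.48 × 874.95 = 419.976 now; the wife offers that and keeps 1080.024.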